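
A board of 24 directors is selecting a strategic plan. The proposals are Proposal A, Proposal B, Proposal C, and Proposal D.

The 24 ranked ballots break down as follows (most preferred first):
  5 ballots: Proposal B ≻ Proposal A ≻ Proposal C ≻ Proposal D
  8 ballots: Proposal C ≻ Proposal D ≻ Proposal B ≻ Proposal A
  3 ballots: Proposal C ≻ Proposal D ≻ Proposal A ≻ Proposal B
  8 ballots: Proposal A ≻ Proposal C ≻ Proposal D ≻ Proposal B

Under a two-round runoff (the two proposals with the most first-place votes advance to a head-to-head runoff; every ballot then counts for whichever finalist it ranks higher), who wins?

Proposal A

Round 1 first-place votes: Proposal A 8, Proposal B 5, Proposal C 11, Proposal D 0. Proposal C and Proposal A advance.
Runoff: Proposal C is ranked above Proposal A on 11 ballots, Proposal A above Proposal C on 13.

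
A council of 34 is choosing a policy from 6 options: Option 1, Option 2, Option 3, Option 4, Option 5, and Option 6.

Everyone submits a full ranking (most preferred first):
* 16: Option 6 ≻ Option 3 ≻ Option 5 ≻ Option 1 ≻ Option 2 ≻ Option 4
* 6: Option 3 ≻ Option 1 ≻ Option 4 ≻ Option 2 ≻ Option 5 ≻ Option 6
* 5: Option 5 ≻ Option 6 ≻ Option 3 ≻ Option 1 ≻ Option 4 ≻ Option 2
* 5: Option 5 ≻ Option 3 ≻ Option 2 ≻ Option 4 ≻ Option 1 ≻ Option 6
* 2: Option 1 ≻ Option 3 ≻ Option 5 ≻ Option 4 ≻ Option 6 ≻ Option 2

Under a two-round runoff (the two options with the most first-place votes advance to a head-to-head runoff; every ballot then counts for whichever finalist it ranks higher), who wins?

Round 1 first-place votes: Option 1 2, Option 2 0, Option 3 6, Option 4 0, Option 5 10, Option 6 16. Option 6 and Option 5 advance.
Runoff: Option 6 is ranked above Option 5 on 16 ballots, Option 5 above Option 6 on 18.

Option 5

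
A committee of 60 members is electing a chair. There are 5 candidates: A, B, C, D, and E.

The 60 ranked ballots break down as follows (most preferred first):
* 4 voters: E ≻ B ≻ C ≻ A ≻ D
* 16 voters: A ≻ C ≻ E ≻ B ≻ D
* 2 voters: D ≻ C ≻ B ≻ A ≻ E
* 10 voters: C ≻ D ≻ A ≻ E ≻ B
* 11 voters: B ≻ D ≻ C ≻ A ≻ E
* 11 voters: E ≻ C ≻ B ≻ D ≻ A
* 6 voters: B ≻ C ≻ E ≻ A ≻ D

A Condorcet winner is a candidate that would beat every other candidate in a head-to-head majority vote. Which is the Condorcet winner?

C

C vs A: 44–16
C vs B: 39–21
C vs D: 47–13
C vs E: 45–15
C beats every other candidate.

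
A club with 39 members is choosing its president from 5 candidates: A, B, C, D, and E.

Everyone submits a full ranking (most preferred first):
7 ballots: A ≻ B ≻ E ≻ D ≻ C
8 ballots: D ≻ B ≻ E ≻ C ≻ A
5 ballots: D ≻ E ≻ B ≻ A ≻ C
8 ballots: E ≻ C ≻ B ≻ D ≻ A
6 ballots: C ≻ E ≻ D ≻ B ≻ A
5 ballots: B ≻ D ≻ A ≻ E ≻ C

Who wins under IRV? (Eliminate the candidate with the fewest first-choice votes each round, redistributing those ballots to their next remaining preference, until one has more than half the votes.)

E

Round 1: A 7, B 5, C 6, D 13, E 8. B eliminated.
Round 2: A 7, C 6, D 18, E 8. C eliminated.
Round 3: A 7, D 18, E 14. A eliminated.
Round 4: D 18, E 21. E has a majority (≥20).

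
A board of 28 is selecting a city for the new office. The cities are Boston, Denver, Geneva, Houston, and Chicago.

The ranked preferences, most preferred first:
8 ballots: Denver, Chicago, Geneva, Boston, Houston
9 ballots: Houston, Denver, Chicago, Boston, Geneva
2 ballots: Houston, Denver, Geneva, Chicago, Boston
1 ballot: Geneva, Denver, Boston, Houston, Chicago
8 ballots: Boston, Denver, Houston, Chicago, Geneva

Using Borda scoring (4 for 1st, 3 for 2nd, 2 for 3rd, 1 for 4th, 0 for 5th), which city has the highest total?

Denver

Boston: 8×1 + 9×1 + 2×0 + 1×2 + 8×4 = 51
Denver: 8×4 + 9×3 + 2×3 + 1×3 + 8×3 = 92
Geneva: 8×2 + 9×0 + 2×2 + 1×4 + 8×0 = 24
Houston: 8×0 + 9×4 + 2×4 + 1×1 + 8×2 = 61
Chicago: 8×3 + 9×2 + 2×1 + 1×0 + 8×1 = 52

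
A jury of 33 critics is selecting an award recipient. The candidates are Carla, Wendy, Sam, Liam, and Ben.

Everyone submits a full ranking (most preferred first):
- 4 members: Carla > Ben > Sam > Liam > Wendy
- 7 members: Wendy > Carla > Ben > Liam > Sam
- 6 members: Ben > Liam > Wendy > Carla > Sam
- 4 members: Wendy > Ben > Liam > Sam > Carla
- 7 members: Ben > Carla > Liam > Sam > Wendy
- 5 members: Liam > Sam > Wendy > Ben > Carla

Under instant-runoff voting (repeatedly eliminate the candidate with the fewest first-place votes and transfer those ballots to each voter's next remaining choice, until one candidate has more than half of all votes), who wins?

Ben

Round 1: Carla 4, Wendy 11, Sam 0, Liam 5, Ben 13. Sam eliminated.
Round 2: Carla 4, Wendy 11, Liam 5, Ben 13. Carla eliminated.
Round 3: Wendy 11, Liam 5, Ben 17. Ben has a majority (≥17).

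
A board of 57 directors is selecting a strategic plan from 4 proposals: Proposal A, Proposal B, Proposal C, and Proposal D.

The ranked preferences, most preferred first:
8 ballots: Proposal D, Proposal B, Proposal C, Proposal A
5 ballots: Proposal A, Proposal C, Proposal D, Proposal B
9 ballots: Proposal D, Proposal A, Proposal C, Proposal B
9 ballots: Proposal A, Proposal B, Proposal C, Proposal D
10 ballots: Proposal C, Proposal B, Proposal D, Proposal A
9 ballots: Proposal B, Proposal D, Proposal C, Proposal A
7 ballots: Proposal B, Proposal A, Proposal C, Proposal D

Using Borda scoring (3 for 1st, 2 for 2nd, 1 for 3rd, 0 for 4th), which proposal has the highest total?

Proposal A: 8×0 + 5×3 + 9×2 + 9×3 + 10×0 + 9×0 + 7×2 = 74
Proposal B: 8×2 + 5×0 + 9×0 + 9×2 + 10×2 + 9×3 + 7×3 = 102
Proposal C: 8×1 + 5×2 + 9×1 + 9×1 + 10×3 + 9×1 + 7×1 = 82
Proposal D: 8×3 + 5×1 + 9×3 + 9×0 + 10×1 + 9×2 + 7×0 = 84

Proposal B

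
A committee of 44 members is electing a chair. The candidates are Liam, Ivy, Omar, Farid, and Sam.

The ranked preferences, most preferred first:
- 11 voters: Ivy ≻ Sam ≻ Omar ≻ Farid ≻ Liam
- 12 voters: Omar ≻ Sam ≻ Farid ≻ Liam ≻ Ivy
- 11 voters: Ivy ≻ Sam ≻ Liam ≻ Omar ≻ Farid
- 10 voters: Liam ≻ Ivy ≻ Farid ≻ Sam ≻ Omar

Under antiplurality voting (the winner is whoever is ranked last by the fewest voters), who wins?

Last-place votes: Liam 11, Ivy 12, Omar 10, Farid 11, Sam 0.

Sam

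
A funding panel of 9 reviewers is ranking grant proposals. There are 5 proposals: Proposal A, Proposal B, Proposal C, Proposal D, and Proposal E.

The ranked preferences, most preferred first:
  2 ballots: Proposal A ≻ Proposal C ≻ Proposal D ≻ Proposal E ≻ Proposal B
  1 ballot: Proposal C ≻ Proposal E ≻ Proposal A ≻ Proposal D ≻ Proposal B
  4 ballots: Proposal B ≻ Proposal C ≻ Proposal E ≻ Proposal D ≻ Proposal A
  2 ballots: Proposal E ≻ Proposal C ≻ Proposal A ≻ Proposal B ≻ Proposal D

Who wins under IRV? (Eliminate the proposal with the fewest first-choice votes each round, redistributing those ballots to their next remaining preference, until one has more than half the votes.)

Proposal E

Round 1: Proposal A 2, Proposal B 4, Proposal C 1, Proposal D 0, Proposal E 2. Proposal D eliminated.
Round 2: Proposal A 2, Proposal B 4, Proposal C 1, Proposal E 2. Proposal C eliminated.
Round 3: Proposal A 2, Proposal B 4, Proposal E 3. Proposal A eliminated.
Round 4: Proposal B 4, Proposal E 5. Proposal E has a majority (≥5).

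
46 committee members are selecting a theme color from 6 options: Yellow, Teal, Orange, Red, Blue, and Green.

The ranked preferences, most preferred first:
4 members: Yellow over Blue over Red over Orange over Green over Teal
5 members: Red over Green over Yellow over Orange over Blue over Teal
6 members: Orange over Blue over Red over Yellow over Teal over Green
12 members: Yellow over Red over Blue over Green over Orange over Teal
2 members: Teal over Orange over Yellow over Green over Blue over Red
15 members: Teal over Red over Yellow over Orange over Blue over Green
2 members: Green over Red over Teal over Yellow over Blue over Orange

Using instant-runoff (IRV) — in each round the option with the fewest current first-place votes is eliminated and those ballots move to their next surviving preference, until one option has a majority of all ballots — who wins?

Yellow

Round 1: Yellow 16, Teal 17, Orange 6, Red 5, Blue 0, Green 2. Blue eliminated.
Round 2: Yellow 16, Teal 17, Orange 6, Red 5, Green 2. Green eliminated.
Round 3: Yellow 16, Teal 17, Orange 6, Red 7. Orange eliminated.
Round 4: Yellow 16, Teal 17, Red 13. Red eliminated.
Round 5: Yellow 27, Teal 19. Yellow has a majority (≥24).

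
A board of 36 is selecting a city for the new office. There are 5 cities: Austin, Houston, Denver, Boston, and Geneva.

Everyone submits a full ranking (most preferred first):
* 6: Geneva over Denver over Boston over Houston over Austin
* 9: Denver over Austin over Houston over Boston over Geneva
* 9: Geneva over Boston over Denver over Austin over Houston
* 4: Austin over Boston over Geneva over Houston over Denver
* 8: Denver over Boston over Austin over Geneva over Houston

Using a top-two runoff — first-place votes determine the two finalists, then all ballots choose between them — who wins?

Geneva

Round 1 first-place votes: Austin 4, Houston 0, Denver 17, Boston 0, Geneva 15. Denver and Geneva advance.
Runoff: Denver is ranked above Geneva on 17 ballots, Geneva above Denver on 19.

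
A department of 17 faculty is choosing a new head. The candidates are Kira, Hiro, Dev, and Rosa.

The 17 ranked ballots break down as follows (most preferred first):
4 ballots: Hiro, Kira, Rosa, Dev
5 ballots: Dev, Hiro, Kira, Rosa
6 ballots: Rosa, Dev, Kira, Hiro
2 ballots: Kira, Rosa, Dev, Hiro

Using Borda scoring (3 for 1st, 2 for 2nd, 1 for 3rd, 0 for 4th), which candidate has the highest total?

Dev

Kira: 4×2 + 5×1 + 6×1 + 2×3 = 25
Hiro: 4×3 + 5×2 + 6×0 + 2×0 = 22
Dev: 4×0 + 5×3 + 6×2 + 2×1 = 29
Rosa: 4×1 + 5×0 + 6×3 + 2×2 = 26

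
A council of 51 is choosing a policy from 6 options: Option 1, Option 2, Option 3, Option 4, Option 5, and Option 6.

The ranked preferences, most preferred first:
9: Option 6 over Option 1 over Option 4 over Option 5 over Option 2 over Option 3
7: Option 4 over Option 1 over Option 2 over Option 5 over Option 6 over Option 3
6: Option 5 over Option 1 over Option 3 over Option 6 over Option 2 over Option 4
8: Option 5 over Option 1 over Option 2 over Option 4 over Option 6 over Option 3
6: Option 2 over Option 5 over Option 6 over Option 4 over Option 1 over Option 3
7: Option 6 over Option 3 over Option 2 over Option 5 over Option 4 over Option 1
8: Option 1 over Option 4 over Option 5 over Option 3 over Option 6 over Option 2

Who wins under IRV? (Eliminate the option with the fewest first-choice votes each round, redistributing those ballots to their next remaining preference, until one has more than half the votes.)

Round 1: Option 1 8, Option 2 6, Option 3 0, Option 4 7, Option 5 14, Option 6 16. Option 3 eliminated.
Round 2: Option 1 8, Option 2 6, Option 4 7, Option 5 14, Option 6 16. Option 2 eliminated.
Round 3: Option 1 8, Option 4 7, Option 5 20, Option 6 16. Option 4 eliminated.
Round 4: Option 1 15, Option 5 20, Option 6 16. Option 1 eliminated.
Round 5: Option 5 35, Option 6 16. Option 5 has a majority (≥26).

Option 5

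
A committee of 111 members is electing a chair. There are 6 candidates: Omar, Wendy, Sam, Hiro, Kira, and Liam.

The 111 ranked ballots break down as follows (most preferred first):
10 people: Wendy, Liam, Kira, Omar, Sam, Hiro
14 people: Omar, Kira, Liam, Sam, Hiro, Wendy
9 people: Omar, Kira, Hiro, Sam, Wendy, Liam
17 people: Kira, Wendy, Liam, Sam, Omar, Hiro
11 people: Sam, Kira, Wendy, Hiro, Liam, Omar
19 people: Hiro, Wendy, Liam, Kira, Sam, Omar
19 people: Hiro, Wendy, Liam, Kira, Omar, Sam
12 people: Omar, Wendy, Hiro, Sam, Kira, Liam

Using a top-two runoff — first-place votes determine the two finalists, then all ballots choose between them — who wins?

Round 1 first-place votes: Omar 35, Wendy 10, Sam 11, Hiro 38, Kira 17, Liam 0. Hiro and Omar advance.
Runoff: Hiro is ranked above Omar on 49 ballots, Omar above Hiro on 62.

Omar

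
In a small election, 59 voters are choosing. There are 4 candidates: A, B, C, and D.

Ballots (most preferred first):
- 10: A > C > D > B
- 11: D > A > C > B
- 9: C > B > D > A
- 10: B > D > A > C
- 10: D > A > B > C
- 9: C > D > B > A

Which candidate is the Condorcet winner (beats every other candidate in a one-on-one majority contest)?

D

D vs A: 49–10
D vs B: 40–19
D vs C: 31–28
D beats every other candidate.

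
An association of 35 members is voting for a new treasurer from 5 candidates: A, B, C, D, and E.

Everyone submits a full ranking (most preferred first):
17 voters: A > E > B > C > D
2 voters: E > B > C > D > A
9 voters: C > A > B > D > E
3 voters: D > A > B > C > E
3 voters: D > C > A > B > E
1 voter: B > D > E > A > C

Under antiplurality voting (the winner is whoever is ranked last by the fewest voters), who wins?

Last-place votes: A 2, B 0, C 1, D 17, E 15.

B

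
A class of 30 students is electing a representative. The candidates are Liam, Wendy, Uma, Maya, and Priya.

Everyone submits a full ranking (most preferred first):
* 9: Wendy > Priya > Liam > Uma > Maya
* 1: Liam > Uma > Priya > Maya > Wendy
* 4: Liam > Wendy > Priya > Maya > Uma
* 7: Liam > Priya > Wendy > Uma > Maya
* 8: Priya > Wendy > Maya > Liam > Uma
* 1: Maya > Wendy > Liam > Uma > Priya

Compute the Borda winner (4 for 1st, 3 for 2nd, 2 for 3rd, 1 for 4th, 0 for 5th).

Liam: 9×2 + 1×4 + 4×4 + 7×4 + 8×1 + 1×2 = 76
Wendy: 9×4 + 1×0 + 4×3 + 7×2 + 8×3 + 1×3 = 89
Uma: 9×1 + 1×3 + 4×0 + 7×1 + 8×0 + 1×1 = 20
Maya: 9×0 + 1×1 + 4×1 + 7×0 + 8×2 + 1×4 = 25
Priya: 9×3 + 1×2 + 4×2 + 7×3 + 8×4 + 1×0 = 90

Priya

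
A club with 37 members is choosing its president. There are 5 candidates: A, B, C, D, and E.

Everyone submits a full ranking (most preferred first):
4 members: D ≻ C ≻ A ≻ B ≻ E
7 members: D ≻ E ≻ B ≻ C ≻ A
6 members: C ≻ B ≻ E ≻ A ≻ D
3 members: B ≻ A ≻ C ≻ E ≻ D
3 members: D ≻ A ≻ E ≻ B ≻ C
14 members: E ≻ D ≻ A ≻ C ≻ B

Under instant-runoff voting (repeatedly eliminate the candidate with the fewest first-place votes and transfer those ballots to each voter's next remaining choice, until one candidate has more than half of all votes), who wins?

E

Round 1: A 0, B 3, C 6, D 14, E 14. A eliminated.
Round 2: B 3, C 6, D 14, E 14. B eliminated.
Round 3: C 9, D 14, E 14. C eliminated.
Round 4: D 14, E 23. E has a majority (≥19).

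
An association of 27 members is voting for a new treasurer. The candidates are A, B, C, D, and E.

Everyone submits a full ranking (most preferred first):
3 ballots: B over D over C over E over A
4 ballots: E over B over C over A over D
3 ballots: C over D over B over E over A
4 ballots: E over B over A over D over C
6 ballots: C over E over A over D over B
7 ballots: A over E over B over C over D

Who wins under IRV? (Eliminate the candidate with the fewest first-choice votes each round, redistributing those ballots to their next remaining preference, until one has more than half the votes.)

Round 1: A 7, B 3, C 9, D 0, E 8. D eliminated.
Round 2: A 7, B 3, C 9, E 8. B eliminated.
Round 3: A 7, C 12, E 8. A eliminated.
Round 4: C 12, E 15. E has a majority (≥14).

E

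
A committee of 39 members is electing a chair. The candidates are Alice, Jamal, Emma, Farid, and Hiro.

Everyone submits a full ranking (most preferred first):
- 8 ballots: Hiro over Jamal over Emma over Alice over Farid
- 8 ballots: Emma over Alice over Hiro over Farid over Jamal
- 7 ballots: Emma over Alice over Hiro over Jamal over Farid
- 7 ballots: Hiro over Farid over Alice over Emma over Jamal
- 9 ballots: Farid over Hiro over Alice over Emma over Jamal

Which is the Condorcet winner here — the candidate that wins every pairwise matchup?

Hiro vs Alice: 24–15
Hiro vs Jamal: 39–0
Hiro vs Emma: 24–15
Hiro vs Farid: 30–9
Hiro beats every other candidate.

Hiro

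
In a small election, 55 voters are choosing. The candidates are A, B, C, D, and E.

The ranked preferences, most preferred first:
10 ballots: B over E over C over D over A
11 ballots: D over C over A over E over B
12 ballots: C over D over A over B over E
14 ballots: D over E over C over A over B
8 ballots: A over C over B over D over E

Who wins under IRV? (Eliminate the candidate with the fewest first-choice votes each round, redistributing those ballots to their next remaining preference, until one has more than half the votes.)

C

Round 1: A 8, B 10, C 12, D 25, E 0. E eliminated.
Round 2: A 8, B 10, C 12, D 25. A eliminated.
Round 3: B 10, C 20, D 25. B eliminated.
Round 4: C 30, D 25. C has a majority (≥28).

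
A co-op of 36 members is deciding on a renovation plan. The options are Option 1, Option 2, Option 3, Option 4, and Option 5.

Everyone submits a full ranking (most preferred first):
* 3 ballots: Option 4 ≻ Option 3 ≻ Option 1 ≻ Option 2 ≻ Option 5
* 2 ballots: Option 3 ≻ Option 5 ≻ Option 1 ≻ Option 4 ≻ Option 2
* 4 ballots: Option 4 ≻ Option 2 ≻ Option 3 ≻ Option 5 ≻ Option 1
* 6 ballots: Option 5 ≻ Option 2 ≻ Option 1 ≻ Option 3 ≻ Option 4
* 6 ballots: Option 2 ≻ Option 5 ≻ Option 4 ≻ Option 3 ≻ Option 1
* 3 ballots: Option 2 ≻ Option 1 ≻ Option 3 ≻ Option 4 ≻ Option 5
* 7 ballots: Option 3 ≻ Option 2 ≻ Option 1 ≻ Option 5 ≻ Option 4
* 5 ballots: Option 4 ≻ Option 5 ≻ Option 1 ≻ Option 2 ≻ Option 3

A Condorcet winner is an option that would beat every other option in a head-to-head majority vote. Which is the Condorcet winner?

Option 2

Option 2 vs Option 1: 26–10
Option 2 vs Option 3: 24–12
Option 2 vs Option 4: 22–14
Option 2 vs Option 5: 23–13
Option 2 beats every other option.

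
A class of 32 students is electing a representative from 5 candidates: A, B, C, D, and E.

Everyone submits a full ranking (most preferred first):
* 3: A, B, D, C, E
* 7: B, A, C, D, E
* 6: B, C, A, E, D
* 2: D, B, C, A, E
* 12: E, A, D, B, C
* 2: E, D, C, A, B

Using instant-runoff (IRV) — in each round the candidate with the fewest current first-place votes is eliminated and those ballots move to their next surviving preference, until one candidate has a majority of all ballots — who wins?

B

Round 1: A 3, B 13, C 0, D 2, E 14. C eliminated.
Round 2: A 3, B 13, D 2, E 14. D eliminated.
Round 3: A 3, B 15, E 14. A eliminated.
Round 4: B 18, E 14. B has a majority (≥17).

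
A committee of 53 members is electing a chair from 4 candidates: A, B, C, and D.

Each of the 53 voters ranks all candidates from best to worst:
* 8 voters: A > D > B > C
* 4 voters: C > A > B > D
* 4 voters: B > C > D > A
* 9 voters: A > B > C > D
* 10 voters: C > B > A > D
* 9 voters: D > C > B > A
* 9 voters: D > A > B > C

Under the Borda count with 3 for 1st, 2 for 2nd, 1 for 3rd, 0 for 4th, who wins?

A: 8×3 + 4×2 + 4×0 + 9×3 + 10×1 + 9×0 + 9×2 = 87
B: 8×1 + 4×1 + 4×3 + 9×2 + 10×2 + 9×1 + 9×1 = 80
C: 8×0 + 4×3 + 4×2 + 9×1 + 10×3 + 9×2 + 9×0 = 77
D: 8×2 + 4×0 + 4×1 + 9×0 + 10×0 + 9×3 + 9×3 = 74

A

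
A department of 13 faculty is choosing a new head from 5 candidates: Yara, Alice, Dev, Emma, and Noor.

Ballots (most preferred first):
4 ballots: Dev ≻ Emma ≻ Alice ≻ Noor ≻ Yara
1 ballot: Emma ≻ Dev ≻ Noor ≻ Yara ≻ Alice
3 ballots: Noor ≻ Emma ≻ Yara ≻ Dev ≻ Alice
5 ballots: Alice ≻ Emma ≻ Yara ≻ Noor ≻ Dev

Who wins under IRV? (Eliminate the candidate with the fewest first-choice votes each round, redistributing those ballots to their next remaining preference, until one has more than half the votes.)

Dev

Round 1: Yara 0, Alice 5, Dev 4, Emma 1, Noor 3. Yara eliminated.
Round 2: Alice 5, Dev 4, Emma 1, Noor 3. Emma eliminated.
Round 3: Alice 5, Dev 5, Noor 3. Noor eliminated.
Round 4: Alice 5, Dev 8. Dev has a majority (≥7).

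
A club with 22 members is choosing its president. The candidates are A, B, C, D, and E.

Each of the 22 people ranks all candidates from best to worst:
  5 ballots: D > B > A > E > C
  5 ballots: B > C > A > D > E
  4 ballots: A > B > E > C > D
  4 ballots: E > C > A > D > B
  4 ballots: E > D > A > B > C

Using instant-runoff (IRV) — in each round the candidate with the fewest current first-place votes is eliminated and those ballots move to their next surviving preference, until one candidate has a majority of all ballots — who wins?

B

Round 1: A 4, B 5, C 0, D 5, E 8. C eliminated.
Round 2: A 4, B 5, D 5, E 8. A eliminated.
Round 3: B 9, D 5, E 8. D eliminated.
Round 4: B 14, E 8. B has a majority (≥12).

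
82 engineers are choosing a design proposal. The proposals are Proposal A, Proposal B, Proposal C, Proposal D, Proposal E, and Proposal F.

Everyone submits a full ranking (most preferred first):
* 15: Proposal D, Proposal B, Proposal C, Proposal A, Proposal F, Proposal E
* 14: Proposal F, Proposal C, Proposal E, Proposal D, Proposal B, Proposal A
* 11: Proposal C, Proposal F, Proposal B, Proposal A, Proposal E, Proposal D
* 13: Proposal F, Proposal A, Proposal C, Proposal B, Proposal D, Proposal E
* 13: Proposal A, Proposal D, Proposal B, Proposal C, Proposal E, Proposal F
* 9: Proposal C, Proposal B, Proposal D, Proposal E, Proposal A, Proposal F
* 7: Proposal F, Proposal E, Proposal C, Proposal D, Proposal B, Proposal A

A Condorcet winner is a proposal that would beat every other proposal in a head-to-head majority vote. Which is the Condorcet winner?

Proposal C vs Proposal A: 56–26
Proposal C vs Proposal B: 54–28
Proposal C vs Proposal D: 54–28
Proposal C vs Proposal E: 75–7
Proposal C vs Proposal F: 48–34
Proposal C beats every other proposal.

Proposal C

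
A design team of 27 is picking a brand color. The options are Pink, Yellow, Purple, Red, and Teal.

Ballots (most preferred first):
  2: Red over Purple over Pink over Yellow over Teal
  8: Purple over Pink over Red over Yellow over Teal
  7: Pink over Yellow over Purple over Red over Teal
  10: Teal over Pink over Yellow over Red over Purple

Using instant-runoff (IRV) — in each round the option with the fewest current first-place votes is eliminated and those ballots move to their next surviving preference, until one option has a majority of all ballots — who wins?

Purple

Round 1: Pink 7, Yellow 0, Purple 8, Red 2, Teal 10. Yellow eliminated.
Round 2: Pink 7, Purple 8, Red 2, Teal 10. Red eliminated.
Round 3: Pink 7, Purple 10, Teal 10. Pink eliminated.
Round 4: Purple 17, Teal 10. Purple has a majority (≥14).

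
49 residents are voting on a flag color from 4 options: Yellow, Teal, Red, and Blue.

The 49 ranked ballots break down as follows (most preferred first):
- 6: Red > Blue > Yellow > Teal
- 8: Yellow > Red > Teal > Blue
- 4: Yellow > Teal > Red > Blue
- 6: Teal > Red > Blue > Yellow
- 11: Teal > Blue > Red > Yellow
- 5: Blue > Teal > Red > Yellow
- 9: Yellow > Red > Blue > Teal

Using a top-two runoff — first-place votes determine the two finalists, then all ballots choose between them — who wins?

Yellow

Round 1 first-place votes: Yellow 21, Teal 17, Red 6, Blue 5. Yellow and Teal advance.
Runoff: Yellow is ranked above Teal on 27 ballots, Teal above Yellow on 22.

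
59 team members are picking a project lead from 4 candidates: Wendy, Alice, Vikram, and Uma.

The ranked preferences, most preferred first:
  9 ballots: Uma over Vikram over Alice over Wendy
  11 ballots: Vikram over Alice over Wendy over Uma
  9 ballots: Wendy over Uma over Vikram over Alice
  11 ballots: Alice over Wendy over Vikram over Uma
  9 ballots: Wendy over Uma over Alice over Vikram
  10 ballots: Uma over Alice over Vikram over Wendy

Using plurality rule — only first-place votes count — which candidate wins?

First-place votes: Wendy 18, Alice 11, Vikram 11, Uma 19.

Uma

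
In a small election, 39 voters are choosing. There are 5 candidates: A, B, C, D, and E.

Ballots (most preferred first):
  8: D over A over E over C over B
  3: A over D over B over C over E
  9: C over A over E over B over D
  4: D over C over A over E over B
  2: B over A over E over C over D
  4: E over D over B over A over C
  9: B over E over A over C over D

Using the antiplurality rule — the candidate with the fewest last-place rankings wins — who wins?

A

Last-place votes: A 0, B 12, C 4, D 20, E 3.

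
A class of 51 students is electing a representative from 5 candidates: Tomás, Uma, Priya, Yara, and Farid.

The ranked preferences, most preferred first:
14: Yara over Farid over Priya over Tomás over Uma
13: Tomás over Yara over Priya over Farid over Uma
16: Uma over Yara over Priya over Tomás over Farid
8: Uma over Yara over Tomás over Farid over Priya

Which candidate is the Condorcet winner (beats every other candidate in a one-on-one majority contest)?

Yara vs Tomás: 38–13
Yara vs Uma: 27–24
Yara vs Priya: 51–0
Yara vs Farid: 51–0
Yara beats every other candidate.

Yara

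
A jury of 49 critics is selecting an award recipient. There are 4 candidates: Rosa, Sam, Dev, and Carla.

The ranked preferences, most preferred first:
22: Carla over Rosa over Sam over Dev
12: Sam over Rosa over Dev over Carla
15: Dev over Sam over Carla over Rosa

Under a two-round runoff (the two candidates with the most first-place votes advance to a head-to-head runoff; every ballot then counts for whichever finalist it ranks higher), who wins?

Dev

Round 1 first-place votes: Rosa 0, Sam 12, Dev 15, Carla 22. Carla and Dev advance.
Runoff: Carla is ranked above Dev on 22 ballots, Dev above Carla on 27.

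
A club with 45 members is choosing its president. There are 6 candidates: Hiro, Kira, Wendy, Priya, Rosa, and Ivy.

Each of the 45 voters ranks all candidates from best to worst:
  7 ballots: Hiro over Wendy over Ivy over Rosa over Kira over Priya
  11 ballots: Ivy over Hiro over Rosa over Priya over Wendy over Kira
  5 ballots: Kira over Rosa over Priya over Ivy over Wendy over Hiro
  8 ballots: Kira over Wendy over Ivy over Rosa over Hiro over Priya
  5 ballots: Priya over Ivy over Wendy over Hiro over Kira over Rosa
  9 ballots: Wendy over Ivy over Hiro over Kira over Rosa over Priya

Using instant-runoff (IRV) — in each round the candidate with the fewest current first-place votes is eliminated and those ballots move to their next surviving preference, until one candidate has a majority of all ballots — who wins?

Round 1: Hiro 7, Kira 13, Wendy 9, Priya 5, Rosa 0, Ivy 11. Rosa eliminated.
Round 2: Hiro 7, Kira 13, Wendy 9, Priya 5, Ivy 11. Priya eliminated.
Round 3: Hiro 7, Kira 13, Wendy 9, Ivy 16. Hiro eliminated.
Round 4: Kira 13, Wendy 16, Ivy 16. Kira eliminated.
Round 5: Wendy 24, Ivy 21. Wendy has a majority (≥23).

Wendy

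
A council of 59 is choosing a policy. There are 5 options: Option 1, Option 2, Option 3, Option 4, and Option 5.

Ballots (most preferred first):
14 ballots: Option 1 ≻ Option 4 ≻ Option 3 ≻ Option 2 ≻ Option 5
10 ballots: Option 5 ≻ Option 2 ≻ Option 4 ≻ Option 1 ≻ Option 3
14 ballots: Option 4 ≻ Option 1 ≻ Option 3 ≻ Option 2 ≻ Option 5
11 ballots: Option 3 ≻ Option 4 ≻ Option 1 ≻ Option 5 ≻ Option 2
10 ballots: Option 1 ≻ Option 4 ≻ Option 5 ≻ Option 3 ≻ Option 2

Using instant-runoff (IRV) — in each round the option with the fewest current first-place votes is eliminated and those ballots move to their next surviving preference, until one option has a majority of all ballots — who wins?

Option 4

Round 1: Option 1 24, Option 2 0, Option 3 11, Option 4 14, Option 5 10. Option 2 eliminated.
Round 2: Option 1 24, Option 3 11, Option 4 14, Option 5 10. Option 5 eliminated.
Round 3: Option 1 24, Option 3 11, Option 4 24. Option 3 eliminated.
Round 4: Option 1 24, Option 4 35. Option 4 has a majority (≥30).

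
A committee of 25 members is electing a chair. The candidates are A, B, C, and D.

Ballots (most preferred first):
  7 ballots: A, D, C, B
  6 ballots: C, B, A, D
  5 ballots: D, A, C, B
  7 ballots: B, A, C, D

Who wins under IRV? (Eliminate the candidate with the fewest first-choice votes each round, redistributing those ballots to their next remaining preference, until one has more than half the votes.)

B

Round 1: A 7, B 7, C 6, D 5. D eliminated.
Round 2: A 12, B 7, C 6. C eliminated.
Round 3: A 12, B 13. B has a majority (≥13).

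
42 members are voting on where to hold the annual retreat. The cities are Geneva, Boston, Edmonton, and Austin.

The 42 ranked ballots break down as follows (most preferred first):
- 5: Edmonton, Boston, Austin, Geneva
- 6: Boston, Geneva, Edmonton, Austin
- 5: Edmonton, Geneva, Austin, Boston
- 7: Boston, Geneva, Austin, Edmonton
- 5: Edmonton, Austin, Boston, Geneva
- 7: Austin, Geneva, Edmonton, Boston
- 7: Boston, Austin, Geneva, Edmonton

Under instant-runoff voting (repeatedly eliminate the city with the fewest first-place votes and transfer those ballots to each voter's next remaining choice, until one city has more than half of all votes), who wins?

Edmonton

Round 1: Geneva 0, Boston 20, Edmonton 15, Austin 7. Geneva eliminated.
Round 2: Boston 20, Edmonton 15, Austin 7. Austin eliminated.
Round 3: Boston 20, Edmonton 22. Edmonton has a majority (≥22).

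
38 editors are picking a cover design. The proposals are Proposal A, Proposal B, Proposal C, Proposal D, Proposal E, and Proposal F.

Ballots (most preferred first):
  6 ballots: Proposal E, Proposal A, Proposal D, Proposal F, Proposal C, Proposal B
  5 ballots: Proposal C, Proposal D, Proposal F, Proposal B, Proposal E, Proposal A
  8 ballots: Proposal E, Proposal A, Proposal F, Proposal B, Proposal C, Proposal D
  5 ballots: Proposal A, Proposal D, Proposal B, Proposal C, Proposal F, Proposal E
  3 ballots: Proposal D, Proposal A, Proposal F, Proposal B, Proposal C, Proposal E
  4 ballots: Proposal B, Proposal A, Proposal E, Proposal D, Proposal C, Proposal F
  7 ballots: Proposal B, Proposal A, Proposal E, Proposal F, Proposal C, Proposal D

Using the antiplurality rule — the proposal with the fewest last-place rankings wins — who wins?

Last-place votes: Proposal A 5, Proposal B 6, Proposal C 0, Proposal D 15, Proposal E 8, Proposal F 4.

Proposal C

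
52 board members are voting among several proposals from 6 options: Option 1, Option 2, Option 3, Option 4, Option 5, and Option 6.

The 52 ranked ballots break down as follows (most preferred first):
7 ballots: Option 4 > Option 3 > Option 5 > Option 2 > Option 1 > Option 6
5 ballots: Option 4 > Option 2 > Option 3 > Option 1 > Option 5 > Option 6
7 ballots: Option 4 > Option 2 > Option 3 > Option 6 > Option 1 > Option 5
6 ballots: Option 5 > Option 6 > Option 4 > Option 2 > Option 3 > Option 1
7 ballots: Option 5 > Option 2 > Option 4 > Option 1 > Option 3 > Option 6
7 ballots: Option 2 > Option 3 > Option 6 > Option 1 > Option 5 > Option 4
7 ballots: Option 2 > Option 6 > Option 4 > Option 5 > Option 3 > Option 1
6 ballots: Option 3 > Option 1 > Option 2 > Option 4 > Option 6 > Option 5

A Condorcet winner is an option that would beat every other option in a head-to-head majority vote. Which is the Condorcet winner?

Option 2

Option 2 vs Option 1: 46–6
Option 2 vs Option 3: 39–13
Option 2 vs Option 4: 27–25
Option 2 vs Option 5: 32–20
Option 2 vs Option 6: 46–6
Option 2 beats every other option.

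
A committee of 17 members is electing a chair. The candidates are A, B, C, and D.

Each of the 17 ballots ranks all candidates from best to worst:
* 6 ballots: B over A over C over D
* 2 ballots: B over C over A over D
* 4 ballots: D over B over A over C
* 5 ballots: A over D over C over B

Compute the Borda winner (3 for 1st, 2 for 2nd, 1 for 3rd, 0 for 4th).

A

A: 6×2 + 2×1 + 4×1 + 5×3 = 33
B: 6×3 + 2×3 + 4×2 + 5×0 = 32
C: 6×1 + 2×2 + 4×0 + 5×1 = 15
D: 6×0 + 2×0 + 4×3 + 5×2 = 22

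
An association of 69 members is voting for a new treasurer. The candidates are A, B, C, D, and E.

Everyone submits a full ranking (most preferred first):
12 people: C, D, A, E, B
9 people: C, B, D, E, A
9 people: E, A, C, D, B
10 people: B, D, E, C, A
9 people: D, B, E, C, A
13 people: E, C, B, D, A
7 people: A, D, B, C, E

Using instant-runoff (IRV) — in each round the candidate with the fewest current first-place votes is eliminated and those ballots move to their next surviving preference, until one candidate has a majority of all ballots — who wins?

D

Round 1: A 7, B 10, C 21, D 9, E 22. A eliminated.
Round 2: B 10, C 21, D 16, E 22. B eliminated.
Round 3: C 21, D 26, E 22. C eliminated.
Round 4: D 47, E 22. D has a majority (≥35).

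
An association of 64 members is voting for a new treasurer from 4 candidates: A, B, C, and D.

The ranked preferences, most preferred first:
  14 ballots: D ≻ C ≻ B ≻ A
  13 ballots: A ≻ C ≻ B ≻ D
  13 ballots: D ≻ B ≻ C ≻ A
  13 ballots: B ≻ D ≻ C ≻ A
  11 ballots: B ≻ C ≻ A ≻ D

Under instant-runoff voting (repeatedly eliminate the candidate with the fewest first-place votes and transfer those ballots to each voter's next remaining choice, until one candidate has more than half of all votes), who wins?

B

Round 1: A 13, B 24, C 0, D 27. C eliminated.
Round 2: A 13, B 24, D 27. A eliminated.
Round 3: B 37, D 27. B has a majority (≥33).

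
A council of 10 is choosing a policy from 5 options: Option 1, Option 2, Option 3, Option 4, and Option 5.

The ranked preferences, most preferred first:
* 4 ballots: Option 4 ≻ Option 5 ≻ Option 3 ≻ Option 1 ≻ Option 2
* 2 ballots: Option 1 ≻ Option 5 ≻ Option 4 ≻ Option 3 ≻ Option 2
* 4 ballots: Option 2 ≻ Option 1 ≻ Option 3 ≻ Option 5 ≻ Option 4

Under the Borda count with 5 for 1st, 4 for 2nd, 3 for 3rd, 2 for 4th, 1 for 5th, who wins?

Option 1: 4×2 + 2×5 + 4×4 = 34
Option 2: 4×1 + 2×1 + 4×5 = 26
Option 3: 4×3 + 2×2 + 4×3 = 28
Option 4: 4×5 + 2×3 + 4×1 = 30
Option 5: 4×4 + 2×4 + 4×2 = 32

Option 1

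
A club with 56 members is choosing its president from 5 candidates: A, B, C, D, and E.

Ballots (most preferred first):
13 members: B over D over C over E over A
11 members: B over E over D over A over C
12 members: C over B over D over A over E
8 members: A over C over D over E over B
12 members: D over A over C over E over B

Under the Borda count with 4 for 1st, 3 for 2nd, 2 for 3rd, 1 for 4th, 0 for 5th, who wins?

D

A: 13×0 + 11×1 + 12×1 + 8×4 + 12×3 = 91
B: 13×4 + 11×4 + 12×3 + 8×0 + 12×0 = 132
C: 13×2 + 11×0 + 12×4 + 8×3 + 12×2 = 122
D: 13×3 + 11×2 + 12×2 + 8×2 + 12×4 = 149
E: 13×1 + 11×3 + 12×0 + 8×1 + 12×1 = 66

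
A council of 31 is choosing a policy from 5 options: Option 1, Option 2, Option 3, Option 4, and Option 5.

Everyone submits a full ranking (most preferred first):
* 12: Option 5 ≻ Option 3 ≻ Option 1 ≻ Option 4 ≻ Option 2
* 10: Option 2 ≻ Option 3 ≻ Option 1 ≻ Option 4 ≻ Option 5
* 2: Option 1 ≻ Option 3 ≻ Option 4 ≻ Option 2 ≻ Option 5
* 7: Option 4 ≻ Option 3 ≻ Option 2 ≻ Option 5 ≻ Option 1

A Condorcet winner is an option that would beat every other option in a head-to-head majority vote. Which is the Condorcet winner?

Option 3

Option 3 vs Option 1: 29–2
Option 3 vs Option 2: 21–10
Option 3 vs Option 4: 24–7
Option 3 vs Option 5: 19–12
Option 3 beats every other option.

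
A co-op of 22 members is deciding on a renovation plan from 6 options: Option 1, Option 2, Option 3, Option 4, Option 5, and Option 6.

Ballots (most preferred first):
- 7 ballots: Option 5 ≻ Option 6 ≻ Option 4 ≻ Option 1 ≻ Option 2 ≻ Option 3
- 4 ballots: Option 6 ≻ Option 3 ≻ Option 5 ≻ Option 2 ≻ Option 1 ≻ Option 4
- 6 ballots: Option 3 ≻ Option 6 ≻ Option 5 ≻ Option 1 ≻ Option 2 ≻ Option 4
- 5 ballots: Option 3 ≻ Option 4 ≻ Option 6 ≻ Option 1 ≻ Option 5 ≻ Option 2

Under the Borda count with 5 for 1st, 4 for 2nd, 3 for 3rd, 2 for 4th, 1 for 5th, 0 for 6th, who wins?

Option 1: 7×2 + 4×1 + 6×2 + 5×2 = 40
Option 2: 7×1 + 4×2 + 6×1 + 5×0 = 21
Option 3: 7×0 + 4×4 + 6×5 + 5×5 = 71
Option 4: 7×3 + 4×0 + 6×0 + 5×4 = 41
Option 5: 7×5 + 4×3 + 6×3 + 5×1 = 70
Option 6: 7×4 + 4×5 + 6×4 + 5×3 = 87

Option 6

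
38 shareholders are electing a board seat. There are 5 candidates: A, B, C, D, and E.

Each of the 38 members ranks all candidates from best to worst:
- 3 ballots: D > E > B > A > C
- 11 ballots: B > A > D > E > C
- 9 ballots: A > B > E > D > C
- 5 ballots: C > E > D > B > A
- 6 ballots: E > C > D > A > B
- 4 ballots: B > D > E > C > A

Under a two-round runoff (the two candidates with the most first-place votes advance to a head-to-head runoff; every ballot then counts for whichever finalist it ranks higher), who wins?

B

Round 1 first-place votes: A 9, B 15, C 5, D 3, E 6. B and A advance.
Runoff: B is ranked above A on 23 ballots, A above B on 15.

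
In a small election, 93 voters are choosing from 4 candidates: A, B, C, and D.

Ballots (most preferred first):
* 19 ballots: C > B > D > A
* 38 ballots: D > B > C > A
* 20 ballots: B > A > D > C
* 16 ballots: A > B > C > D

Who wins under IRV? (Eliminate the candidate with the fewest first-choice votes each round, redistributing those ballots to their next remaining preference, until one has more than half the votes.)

B

Round 1: A 16, B 20, C 19, D 38. A eliminated.
Round 2: B 36, C 19, D 38. C eliminated.
Round 3: B 55, D 38. B has a majority (≥47).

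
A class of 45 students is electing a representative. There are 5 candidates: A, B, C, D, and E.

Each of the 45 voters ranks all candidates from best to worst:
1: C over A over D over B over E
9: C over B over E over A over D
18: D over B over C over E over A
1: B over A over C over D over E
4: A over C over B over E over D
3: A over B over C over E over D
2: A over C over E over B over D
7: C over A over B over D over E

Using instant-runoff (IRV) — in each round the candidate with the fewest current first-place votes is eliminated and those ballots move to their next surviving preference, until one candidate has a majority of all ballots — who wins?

C

Round 1: A 9, B 1, C 17, D 18, E 0. E eliminated.
Round 2: A 9, B 1, C 17, D 18. B eliminated.
Round 3: A 10, C 17, D 18. A eliminated.
Round 4: C 27, D 18. C has a majority (≥23).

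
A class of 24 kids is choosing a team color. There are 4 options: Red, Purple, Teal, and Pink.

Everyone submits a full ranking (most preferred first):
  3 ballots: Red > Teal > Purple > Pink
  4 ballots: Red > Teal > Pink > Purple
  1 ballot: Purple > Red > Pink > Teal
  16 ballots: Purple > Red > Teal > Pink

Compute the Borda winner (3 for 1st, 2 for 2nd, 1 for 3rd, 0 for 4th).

Red: 3×3 + 4×3 + 1×2 + 16×2 = 55
Purple: 3×1 + 4×0 + 1×3 + 16×3 = 54
Teal: 3×2 + 4×2 + 1×0 + 16×1 = 30
Pink: 3×0 + 4×1 + 1×1 + 16×0 = 5

Red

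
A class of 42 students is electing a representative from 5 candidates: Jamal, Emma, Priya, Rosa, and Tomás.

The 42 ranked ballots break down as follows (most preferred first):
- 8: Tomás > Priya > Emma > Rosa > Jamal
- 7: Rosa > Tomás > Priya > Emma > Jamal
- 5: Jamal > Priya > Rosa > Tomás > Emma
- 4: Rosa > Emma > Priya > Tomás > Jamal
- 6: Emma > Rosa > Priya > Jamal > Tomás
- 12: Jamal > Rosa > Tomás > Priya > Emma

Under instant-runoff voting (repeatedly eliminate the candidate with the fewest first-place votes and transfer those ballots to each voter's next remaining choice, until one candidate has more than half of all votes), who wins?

Rosa

Round 1: Jamal 17, Emma 6, Priya 0, Rosa 11, Tomás 8. Priya eliminated.
Round 2: Jamal 17, Emma 6, Rosa 11, Tomás 8. Emma eliminated.
Round 3: Jamal 17, Rosa 17, Tomás 8. Tomás eliminated.
Round 4: Jamal 17, Rosa 25. Rosa has a majority (≥22).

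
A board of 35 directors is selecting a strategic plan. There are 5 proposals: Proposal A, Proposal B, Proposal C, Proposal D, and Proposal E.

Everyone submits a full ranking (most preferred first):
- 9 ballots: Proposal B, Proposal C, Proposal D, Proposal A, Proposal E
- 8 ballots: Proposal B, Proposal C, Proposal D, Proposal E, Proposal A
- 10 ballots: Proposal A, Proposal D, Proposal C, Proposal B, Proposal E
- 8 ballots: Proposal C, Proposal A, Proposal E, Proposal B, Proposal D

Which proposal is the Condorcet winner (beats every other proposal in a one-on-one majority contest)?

Proposal C vs Proposal A: 25–10
Proposal C vs Proposal B: 18–17
Proposal C vs Proposal D: 25–10
Proposal C vs Proposal E: 35–0
Proposal C beats every other proposal.

Proposal C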